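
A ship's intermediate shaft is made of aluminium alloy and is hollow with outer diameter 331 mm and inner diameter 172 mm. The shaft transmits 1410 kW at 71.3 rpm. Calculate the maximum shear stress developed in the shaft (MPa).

ω = 2π·71.3/60 = 7.467 rad/s, so T = P/ω = 1410×10³ / 7.467 = 188800 N·m.
J = π(d_o⁴ − d_i⁴)/32 = π(0.331⁴ − 0.172⁴)/32 = 1.093×10^-3 m⁴.
τ_max = T·r/J = 188800 × 0.166 / 1.093×10^-3 = 2.861×10^7 Pa.

28.6 MPa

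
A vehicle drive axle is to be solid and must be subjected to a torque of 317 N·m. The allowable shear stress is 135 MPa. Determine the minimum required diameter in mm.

22.9 mm

For a solid shaft τ_max = 16T/(πd³), so d = (16T/(π τ_allow))^(1/3) = (16·317.0/(π·1.35×10^8))^(1/3) = 0.02287 m.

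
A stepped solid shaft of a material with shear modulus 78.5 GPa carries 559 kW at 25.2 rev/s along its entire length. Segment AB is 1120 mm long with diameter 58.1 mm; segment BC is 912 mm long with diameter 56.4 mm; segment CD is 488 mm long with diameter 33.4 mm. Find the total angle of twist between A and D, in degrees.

ω = 2π·25.2 = 158.3 rad/s, so T = P/ω = 559×10³ / 158.3 = 3530 N·m.
J_AB = π(0.0581)⁴/32 = 1.12×10^-6 m⁴; J_BC = π(0.0564)⁴/32 = 9.93×10^-7 m⁴; J_CD = π(0.0334)⁴/32 = 1.22×10^-7 m⁴.
θ = (T/G)·Σ L_i/J_i = (3530/78.5×10⁹)·(1.12/1.12×10^-6 + 0.912/9.93×10^-7 + 0.488/1.22×10^-7) = 0.2660 rad.

15.2°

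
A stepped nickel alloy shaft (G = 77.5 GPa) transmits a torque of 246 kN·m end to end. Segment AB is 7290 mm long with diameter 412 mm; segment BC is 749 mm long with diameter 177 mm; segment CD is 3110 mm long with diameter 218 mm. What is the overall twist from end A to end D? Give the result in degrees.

J_AB = π(0.412)⁴/32 = 2.83×10^-3 m⁴; J_BC = π(0.177)⁴/32 = 9.64×10^-5 m⁴; J_CD = π(0.218)⁴/32 = 2.22×10^-4 m⁴.
θ = (T/G)·Σ L_i/J_i = (246000/77.5×10⁹)·(7.29/2.83×10^-3 + 0.749/9.64×10^-5 + 3.11/2.22×10^-4) = 0.07737 rad.

4.43°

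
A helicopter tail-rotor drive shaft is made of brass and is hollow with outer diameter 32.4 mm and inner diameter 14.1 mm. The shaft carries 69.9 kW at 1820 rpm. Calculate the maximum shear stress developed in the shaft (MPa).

ω = 2π·1820/60 = 190.6 rad/s, so T = P/ω = 69.9×10³ / 190.6 = 366.8 N·m.
J = π(d_o⁴ − d_i⁴)/32 = π(0.0324⁴ − 0.0141⁴)/32 = 1.043×10^-7 m⁴.
τ_max = T·r/J = 366.8 × 0.0162 / 1.043×10^-7 = 5.696×10^7 Pa.

57.0 MPa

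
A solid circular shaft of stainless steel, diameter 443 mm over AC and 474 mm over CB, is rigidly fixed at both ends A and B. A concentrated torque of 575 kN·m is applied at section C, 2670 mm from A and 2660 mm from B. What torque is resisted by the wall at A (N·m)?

248000 N·m

Compatibility: T_A·a/J_AC = T_B·b/J_CB with T_A + T_B = T₀.
J_AC = 3.78×10^-3 m⁴, J_CB = 4.96×10^-3 m⁴, so T_A = T₀·(J_AC/a)/((J_AC/a)+(J_CB/b)) = 248300 N·m, T_B = 326700 N·m.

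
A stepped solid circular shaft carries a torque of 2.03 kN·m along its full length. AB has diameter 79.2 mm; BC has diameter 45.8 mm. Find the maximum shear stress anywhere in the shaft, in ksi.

Under the same torque, τ_max = 16T/(πd³) is largest where d is smallest — segment BC (d = 45.8 mm).
τ_max = 16·2030/(π·(0.0458)³) = 1.076×10^8 Pa.

15.6 ksi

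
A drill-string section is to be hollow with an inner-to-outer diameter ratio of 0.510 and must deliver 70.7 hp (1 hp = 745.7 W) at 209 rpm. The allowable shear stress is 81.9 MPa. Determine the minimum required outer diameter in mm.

ω = 2π·209/60 = 21.89 rad/s, so T = P/ω = 70.7×745.7 / 21.89 = 2409 N·m.
For a hollow shaft with d_i/d_o = 0.510: τ_max = 16T/(π d_o³ (1−k⁴)), so d_o = [16T/(π τ_allow (1−k⁴))]^(1/3) = [16·2409/(π·8.19×10^7·0.9323)]^(1/3) = 0.05436 m.

54.4 mm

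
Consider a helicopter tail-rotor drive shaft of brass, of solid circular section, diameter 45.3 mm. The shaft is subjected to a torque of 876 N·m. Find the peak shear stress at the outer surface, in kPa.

48000 kPa

J = πd⁴/32 = π(0.0453)⁴/32 = 4.134×10^-7 m⁴.
τ_max = T·r/J = 876.0 × 0.0226 / 4.134×10^-7 = 4.799×10^7 Pa.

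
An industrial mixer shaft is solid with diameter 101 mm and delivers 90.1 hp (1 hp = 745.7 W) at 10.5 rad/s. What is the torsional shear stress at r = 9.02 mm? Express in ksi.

0.819 ksi

ω = 10.5 rad/s, so T = P/ω = 90.1×745.7 / 10.50 = 6399 N·m.
J = πd⁴/32 = π(0.101)⁴/32 = 1.022×10^-5 m⁴.
Shear stress varies linearly with radius: τ = T·r/J = 6399 × 0.00902 / 1.022×10^-5 = 5.650×10^6 Pa.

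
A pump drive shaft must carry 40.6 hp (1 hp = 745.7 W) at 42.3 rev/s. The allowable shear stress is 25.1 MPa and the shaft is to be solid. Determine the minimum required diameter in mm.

28.5 mm

ω = 2π·42.3 = 265.8 rad/s, so T = P/ω = 40.6×745.7 / 265.8 = 113.9 N·m.
For a solid shaft τ_max = 16T/(πd³), so d = (16T/(π τ_allow))^(1/3) = (16·113.9/(π·2.51×10^7))^(1/3) = 0.02849 m.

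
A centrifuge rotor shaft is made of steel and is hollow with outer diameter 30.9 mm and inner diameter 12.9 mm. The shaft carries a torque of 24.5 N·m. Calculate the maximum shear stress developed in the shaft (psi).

633 psi

J = π(d_o⁴ − d_i⁴)/32 = π(0.0309⁴ − 0.0129⁴)/32 = 8.678×10^-8 m⁴.
τ_max = T·r/J = 24.50 × 0.0154 / 8.678×10^-8 = 4.362×10^6 Pa.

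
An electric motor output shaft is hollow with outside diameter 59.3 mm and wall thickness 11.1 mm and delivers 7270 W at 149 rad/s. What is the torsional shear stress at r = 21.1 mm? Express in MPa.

ω = 149 rad/s, so T = P/ω = 7270 / 149.0 = 48.79 N·m.
J = π(d_o⁴ − d_i⁴)/32 = π(0.0593⁴ − 0.0371⁴)/32 = 1.028×10^-6 m⁴.
Shear stress varies linearly with radius: τ = T·r/J = 48.79 × 0.0211 / 1.028×10^-6 = 1.001×10^6 Pa.

1.00 MPa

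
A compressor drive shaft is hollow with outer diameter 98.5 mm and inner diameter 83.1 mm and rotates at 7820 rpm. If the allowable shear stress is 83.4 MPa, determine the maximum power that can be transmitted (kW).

6320 kW

J = π(d_o⁴ − d_i⁴)/32 = π(0.0985⁴ − 0.0831⁴)/32 = 4.560×10^-6 m⁴.
T_max = τ_allow·J/r = 8.34×10^7 × 4.560×10^-6 / 0.0493 = 7722 N·m.
ω = 2π·7820/60 = 818.9 rad/s, so P_max = T_max·ω = 6.323×10^6 W.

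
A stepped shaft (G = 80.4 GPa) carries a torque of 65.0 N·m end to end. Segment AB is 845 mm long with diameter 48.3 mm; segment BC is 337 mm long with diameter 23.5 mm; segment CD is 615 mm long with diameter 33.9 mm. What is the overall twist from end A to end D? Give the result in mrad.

J_AB = π(0.0483)⁴/32 = 5.34×10^-7 m⁴; J_BC = π(0.0235)⁴/32 = 2.99×10^-8 m⁴; J_CD = π(0.0339)⁴/32 = 1.30×10^-7 m⁴.
θ = (T/G)·Σ L_i/J_i = (65.00/80.4×10⁹)·(0.845/5.34×10^-7 + 0.337/2.99×10^-8 + 0.615/1.30×10^-7) = 0.01421 rad.

14.2 mrad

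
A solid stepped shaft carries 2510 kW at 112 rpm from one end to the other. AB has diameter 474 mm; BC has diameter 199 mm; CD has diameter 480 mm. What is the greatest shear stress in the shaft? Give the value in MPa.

138 MPa

ω = 2π·112/60 = 11.73 rad/s, so T = P/ω = 2510×10³ / 11.73 = 214000 N·m.
Under the same torque, τ_max = 16T/(πd³) is largest where d is smallest — segment BC (d = 199 mm).
τ_max = 16·214000/(π·(0.199)³) = 1.383×10^8 Pa.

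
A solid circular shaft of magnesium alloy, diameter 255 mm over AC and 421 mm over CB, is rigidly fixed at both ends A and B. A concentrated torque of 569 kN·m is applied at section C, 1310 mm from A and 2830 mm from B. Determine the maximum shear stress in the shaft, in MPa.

39.4 MPa

Compatibility: T_A·a/J_AC = T_B·b/J_CB with T_A + T_B = T₀.
J_AC = 4.15×10^-4 m⁴, J_CB = 3.08×10^-3 m⁴, so T_A = T₀·(J_AC/a)/((J_AC/a)+(J_CB/b)) = 128200 N·m, T_B = 440800 N·m.
τ in each portion: τ_AC = 3.94×10^7 Pa, τ_CB = 3.01×10^7 Pa; maximum is in AC.
τ_max = T_AC·r/J = 128200·0.128/4.15×10^-4 = 3.937×10^7 Pa.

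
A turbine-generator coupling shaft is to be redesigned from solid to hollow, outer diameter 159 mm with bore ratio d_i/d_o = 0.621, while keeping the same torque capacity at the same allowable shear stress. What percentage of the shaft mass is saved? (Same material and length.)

31.6 %

Equal τ_max and T ⇒ the solid shaft needs d_s³ = d_o³(1−k⁴), so d_s = 159·(1−0.621⁴)^(1/3) = 150.7 mm.
Area ratio A_h/A_s = d_o²(1−k²)/d_s² = (1−k²)/(1−k⁴)^(2/3) = 0.6840.
Mass saving = 1 − 0.6840 = 31.6 %.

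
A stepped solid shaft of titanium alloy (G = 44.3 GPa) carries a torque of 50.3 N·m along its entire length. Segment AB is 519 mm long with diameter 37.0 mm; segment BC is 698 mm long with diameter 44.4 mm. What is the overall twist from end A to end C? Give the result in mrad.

J_AB = π(0.0370)⁴/32 = 1.84×10^-7 m⁴; J_BC = π(0.0444)⁴/32 = 3.82×10^-7 m⁴.
θ = (T/G)·Σ L_i/J_i = (50.30/44.3×10⁹)·(0.519/1.84×10^-7 + 0.698/3.82×10^-7) = 5.280×10^-3 rad.

5.28 mrad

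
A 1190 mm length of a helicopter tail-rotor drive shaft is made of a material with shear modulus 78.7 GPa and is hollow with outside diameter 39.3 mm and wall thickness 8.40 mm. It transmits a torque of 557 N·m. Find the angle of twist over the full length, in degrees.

J = π(d_o⁴ − d_i⁴)/32 = π(0.0393⁴ − 0.0225⁴)/32 = 2.090×10^-7 m⁴.
θ = T·L/(G·J) = 557.0 × 1.19 / (78.7×10⁹ × 2.090×10^-7) = 0.04029 rad.

2.31°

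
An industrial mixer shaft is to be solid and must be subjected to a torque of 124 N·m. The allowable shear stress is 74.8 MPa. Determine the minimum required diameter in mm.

For a solid shaft τ_max = 16T/(πd³), so d = (16T/(π τ_allow))^(1/3) = (16·124.0/(π·7.48×10^7))^(1/3) = 0.02036 m.

20.4 mm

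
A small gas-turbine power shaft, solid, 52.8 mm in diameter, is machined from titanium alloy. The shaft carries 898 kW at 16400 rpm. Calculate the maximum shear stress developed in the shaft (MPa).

ω = 2π·16400/60 = 1717 rad/s, so T = P/ω = 898×10³ / 1717 = 522.9 N·m.
J = πd⁴/32 = π(0.0528)⁴/32 = 7.630×10^-7 m⁴.
τ_max = T·r/J = 522.9 × 0.0264 / 7.630×10^-7 = 1.809×10^7 Pa.

18.1 MPa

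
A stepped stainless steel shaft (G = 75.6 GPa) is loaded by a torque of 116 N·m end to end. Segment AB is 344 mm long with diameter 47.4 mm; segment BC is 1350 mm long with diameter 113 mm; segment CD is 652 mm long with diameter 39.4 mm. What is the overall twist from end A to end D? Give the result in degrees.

0.311°

J_AB = π(0.0474)⁴/32 = 4.96×10^-7 m⁴; J_BC = π(0.113)⁴/32 = 1.60×10^-5 m⁴; J_CD = π(0.0394)⁴/32 = 2.37×10^-7 m⁴.
θ = (T/G)·Σ L_i/J_i = (116.0/75.6×10⁹)·(0.344/4.96×10^-7 + 1.35/1.60×10^-5 + 0.652/2.37×10^-7) = 5.423×10^-3 rad.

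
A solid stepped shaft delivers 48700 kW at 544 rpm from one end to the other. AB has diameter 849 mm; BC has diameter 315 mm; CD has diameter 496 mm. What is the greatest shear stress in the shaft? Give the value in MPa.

139 MPa

ω = 2π·544/60 = 56.97 rad/s, so T = P/ω = 48700×10³ / 56.97 = 854900 N·m.
Under the same torque, τ_max = 16T/(πd³) is largest where d is smallest — segment BC (d = 315 mm).
τ_max = 16·854900/(π·(0.315)³) = 1.393×10^8 Pa.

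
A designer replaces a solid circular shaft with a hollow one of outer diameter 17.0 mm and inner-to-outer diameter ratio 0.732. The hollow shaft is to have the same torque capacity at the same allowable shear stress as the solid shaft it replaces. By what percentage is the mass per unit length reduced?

41.8 %

Equal τ_max and T ⇒ the solid shaft needs d_s³ = d_o³(1−k⁴), so d_s = 17.0·(1−0.732⁴)^(1/3) = 15.19 mm.
Area ratio A_h/A_s = d_o²(1−k²)/d_s² = (1−k²)/(1−k⁴)^(2/3) = 0.5817.
Mass saving = 1 − 0.5817 = 41.8 %.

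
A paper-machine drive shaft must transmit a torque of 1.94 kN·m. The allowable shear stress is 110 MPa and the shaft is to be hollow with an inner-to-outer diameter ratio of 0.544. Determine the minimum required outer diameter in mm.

For a hollow shaft with d_i/d_o = 0.544: τ_max = 16T/(π d_o³ (1−k⁴)), so d_o = [16T/(π τ_allow (1−k⁴))]^(1/3) = [16·1940/(π·1.10×10^8·0.9124)]^(1/3) = 0.04617 m.

46.2 mm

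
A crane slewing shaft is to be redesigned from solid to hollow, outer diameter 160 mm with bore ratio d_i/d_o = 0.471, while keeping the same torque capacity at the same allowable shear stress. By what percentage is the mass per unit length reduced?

Equal τ_max and T ⇒ the solid shaft needs d_s³ = d_o³(1−k⁴), so d_s = 160·(1−0.471⁴)^(1/3) = 157.3 mm.
Area ratio A_h/A_s = d_o²(1−k²)/d_s² = (1−k²)/(1−k⁴)^(2/3) = 0.8048.
Mass saving = 1 − 0.8048 = 19.5 %.

19.5 %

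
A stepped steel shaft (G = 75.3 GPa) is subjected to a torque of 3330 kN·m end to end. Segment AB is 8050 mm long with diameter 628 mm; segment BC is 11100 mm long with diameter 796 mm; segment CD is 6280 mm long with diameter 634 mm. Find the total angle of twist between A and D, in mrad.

J_AB = π(0.628)⁴/32 = 0.0153 m⁴; J_BC = π(0.796)⁴/32 = 0.0394 m⁴; J_CD = π(0.634)⁴/32 = 0.0159 m⁴.
θ = (T/G)·Σ L_i/J_i = (3.330e6/75.3×10⁹)·(8.05/0.0153 + 11.1/0.0394 + 6.28/0.0159) = 0.05328 rad.

53.3 mrad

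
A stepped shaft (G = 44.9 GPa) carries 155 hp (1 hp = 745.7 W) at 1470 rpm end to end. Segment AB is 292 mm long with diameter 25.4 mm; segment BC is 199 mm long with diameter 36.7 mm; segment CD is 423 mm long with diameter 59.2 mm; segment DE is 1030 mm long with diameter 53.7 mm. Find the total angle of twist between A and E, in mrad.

ω = 2π·1470/60 = 153.9 rad/s, so T = P/ω = 155×745.7 / 153.9 = 750.8 N·m.
J_AB = π(0.0254)⁴/32 = 4.09×10^-8 m⁴; J_BC = π(0.0367)⁴/32 = 1.78×10^-7 m⁴; J_CD = π(0.0592)⁴/32 = 1.21×10^-6 m⁴; J_DE = π(0.0537)⁴/32 = 8.16×10^-7 m⁴.
θ = (T/G)·Σ L_i/J_i = (750.8/44.9×10⁹)·(0.292/4.09×10^-8 + 0.199/1.78×10^-7 + 0.423/1.21×10^-6 + 1.03/8.16×10^-7) = 0.1651 rad.

165 mrad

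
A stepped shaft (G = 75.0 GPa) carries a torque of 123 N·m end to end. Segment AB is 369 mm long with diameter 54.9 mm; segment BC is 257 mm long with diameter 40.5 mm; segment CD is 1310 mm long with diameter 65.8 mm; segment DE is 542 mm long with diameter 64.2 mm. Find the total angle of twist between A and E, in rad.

0.00397 rad

J_AB = π(0.0549)⁴/32 = 8.92×10^-7 m⁴; J_BC = π(0.0405)⁴/32 = 2.64×10^-7 m⁴; J_CD = π(0.0658)⁴/32 = 1.84×10^-6 m⁴; J_DE = π(0.0642)⁴/32 = 1.67×10^-6 m⁴.
θ = (T/G)·Σ L_i/J_i = (123.0/75.0×10⁹)·(0.369/8.92×10^-7 + 0.257/2.64×10^-7 + 1.31/1.84×10^-6 + 0.542/1.67×10^-6) = 3.975×10^-3 rad.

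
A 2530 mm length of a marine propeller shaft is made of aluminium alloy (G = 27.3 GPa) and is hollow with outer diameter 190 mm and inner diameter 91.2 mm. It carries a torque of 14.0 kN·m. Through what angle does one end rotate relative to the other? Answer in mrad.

10.7 mrad

J = π(d_o⁴ − d_i⁴)/32 = π(0.190⁴ − 0.0912⁴)/32 = 1.212×10^-4 m⁴.
θ = T·L/(G·J) = 14000 × 2.53 / (27.3×10⁹ × 1.212×10^-4) = 0.01071 rad.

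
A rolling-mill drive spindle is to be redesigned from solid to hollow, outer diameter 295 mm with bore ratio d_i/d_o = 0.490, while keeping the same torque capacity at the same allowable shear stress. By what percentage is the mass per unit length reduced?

20.9 %

Equal τ_max and T ⇒ the solid shaft needs d_s³ = d_o³(1−k⁴), so d_s = 295·(1−0.490⁴)^(1/3) = 289.2 mm.
Area ratio A_h/A_s = d_o²(1−k²)/d_s² = (1−k²)/(1−k⁴)^(2/3) = 0.7906.
Mass saving = 1 − 0.7906 = 20.9 %.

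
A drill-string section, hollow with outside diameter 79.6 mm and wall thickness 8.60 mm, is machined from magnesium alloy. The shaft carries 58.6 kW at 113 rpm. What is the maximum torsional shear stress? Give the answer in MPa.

ω = 2π·113/60 = 11.83 rad/s, so T = P/ω = 58.6×10³ / 11.83 = 4952 N·m.
J = π(d_o⁴ − d_i⁴)/32 = π(0.0796⁴ − 0.0624⁴)/32 = 2.453×10^-6 m⁴.
τ_max = T·r/J = 4952 × 0.0398 / 2.453×10^-6 = 8.035×10^7 Pa.

80.3 MPa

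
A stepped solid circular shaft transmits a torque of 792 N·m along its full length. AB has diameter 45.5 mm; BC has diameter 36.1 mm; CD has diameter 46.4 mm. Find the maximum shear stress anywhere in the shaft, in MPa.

85.7 MPa

Under the same torque, τ_max = 16T/(πd³) is largest where d is smallest — segment BC (d = 36.1 mm).
τ_max = 16·792.0/(π·(0.0361)³) = 8.574×10^7 Pa.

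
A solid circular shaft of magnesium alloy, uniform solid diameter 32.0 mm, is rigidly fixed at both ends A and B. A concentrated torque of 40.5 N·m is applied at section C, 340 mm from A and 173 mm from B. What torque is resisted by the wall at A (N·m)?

With uniform GJ and both ends fixed, compatibility θ_AC = θ_CB gives T_A·a = T_B·b, together with T_A + T_B = T₀.
T_A = T₀·b/(a+b) = 40.50·173/513.0 = 13.66 N·m; T_B = 26.84 N·m.

13.7 N·m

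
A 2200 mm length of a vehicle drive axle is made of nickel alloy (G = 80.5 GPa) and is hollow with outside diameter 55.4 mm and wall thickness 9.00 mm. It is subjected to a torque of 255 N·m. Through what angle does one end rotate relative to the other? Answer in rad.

J = π(d_o⁴ − d_i⁴)/32 = π(0.0554⁴ − 0.0374⁴)/32 = 7.327×10^-7 m⁴.
θ = T·L/(G·J) = 255.0 × 2.20 / (80.5×10⁹ × 7.327×10^-7) = 9.511×10^-3 rad.

0.00951 rad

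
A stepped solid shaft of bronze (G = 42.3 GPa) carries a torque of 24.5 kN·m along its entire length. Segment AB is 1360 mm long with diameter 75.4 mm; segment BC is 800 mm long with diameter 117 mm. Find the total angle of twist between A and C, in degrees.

15.7°

J_AB = π(0.0754)⁴/32 = 3.17×10^-6 m⁴; J_BC = π(0.117)⁴/32 = 1.84×10^-5 m⁴.
θ = (T/G)·Σ L_i/J_i = (24500/42.3×10⁹)·(1.36/3.17×10^-6 + 0.800/1.84×10^-5) = 0.2734 rad.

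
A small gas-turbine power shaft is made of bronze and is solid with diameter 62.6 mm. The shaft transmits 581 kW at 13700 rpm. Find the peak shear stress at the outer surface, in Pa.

ω = 2π·13700/60 = 1435 rad/s, so T = P/ω = 581×10³ / 1435 = 405.0 N·m.
J = πd⁴/32 = π(0.0626)⁴/32 = 1.508×10^-6 m⁴.
τ_max = T·r/J = 405.0 × 0.0313 / 1.508×10^-6 = 8.408×10^6 Pa.

8.41e6 Pa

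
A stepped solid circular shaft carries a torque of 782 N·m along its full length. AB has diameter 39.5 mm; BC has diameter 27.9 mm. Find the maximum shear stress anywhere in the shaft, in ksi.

26.6 ksi

Under the same torque, τ_max = 16T/(πd³) is largest where d is smallest — segment BC (d = 27.9 mm).
τ_max = 16·782.0/(π·(0.0279)³) = 1.834×10^8 Pa.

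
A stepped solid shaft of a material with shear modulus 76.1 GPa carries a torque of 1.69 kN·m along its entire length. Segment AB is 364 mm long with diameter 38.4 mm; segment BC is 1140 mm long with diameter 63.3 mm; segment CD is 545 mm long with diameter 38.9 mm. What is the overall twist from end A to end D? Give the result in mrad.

108 mrad

J_AB = π(0.0384)⁴/32 = 2.13×10^-7 m⁴; J_BC = π(0.0633)⁴/32 = 1.58×10^-6 m⁴; J_CD = π(0.0389)⁴/32 = 2.25×10^-7 m⁴.
θ = (T/G)·Σ L_i/J_i = (1690/76.1×10⁹)·(0.364/2.13×10^-7 + 1.14/1.58×10^-6 + 0.545/2.25×10^-7) = 0.1078 rad.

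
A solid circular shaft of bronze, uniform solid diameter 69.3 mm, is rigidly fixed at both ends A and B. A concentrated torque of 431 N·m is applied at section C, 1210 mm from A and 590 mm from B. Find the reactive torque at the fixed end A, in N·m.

With uniform GJ and both ends fixed, compatibility θ_AC = θ_CB gives T_A·a = T_B·b, together with T_A + T_B = T₀.
T_A = T₀·b/(a+b) = 431.0·590/1800 = 141.3 N·m; T_B = 289.7 N·m.

141 N·m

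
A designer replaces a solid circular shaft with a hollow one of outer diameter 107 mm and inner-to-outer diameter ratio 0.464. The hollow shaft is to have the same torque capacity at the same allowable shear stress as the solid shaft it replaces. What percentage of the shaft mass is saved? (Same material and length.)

Equal τ_max and T ⇒ the solid shaft needs d_s³ = d_o³(1−k⁴), so d_s = 107·(1−0.464⁴)^(1/3) = 105.3 mm.
Area ratio A_h/A_s = d_o²(1−k²)/d_s² = (1−k²)/(1−k⁴)^(2/3) = 0.8099.
Mass saving = 1 − 0.8099 = 19.0 %.

19.0 %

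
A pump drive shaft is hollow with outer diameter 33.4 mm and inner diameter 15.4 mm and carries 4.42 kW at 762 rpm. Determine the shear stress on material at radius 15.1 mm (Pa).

7.17e6 Pa

ω = 2π·762/60 = 79.80 rad/s, so T = P/ω = 4.42×10³ / 79.80 = 55.39 N·m.
J = π(d_o⁴ − d_i⁴)/32 = π(0.0334⁴ − 0.0154⁴)/32 = 1.167×10^-7 m⁴.
Shear stress varies linearly with radius: τ = T·r/J = 55.39 × 0.0151 / 1.167×10^-7 = 7.170×10^6 Pa.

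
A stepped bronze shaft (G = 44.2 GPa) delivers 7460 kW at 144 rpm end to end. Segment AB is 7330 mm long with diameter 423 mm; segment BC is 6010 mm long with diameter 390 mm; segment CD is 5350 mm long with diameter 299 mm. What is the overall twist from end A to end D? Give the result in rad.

0.132 rad

ω = 2π·144/60 = 15.08 rad/s, so T = P/ω = 7460×10³ / 15.08 = 494700 N·m.
J_AB = π(0.423)⁴/32 = 3.14×10^-3 m⁴; J_BC = π(0.390)⁴/32 = 2.27×10^-3 m⁴; J_CD = π(0.299)⁴/32 = 7.85×10^-4 m⁴.
θ = (T/G)·Σ L_i/J_i = (494700/44.2×10⁹)·(7.33/3.14×10^-3 + 6.01/2.27×10^-3 + 5.35/7.85×10^-4) = 0.1320 rad.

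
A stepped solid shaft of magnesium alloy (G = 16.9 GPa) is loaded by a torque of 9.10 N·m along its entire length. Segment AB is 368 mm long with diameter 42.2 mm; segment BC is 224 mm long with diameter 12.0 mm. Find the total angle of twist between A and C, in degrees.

J_AB = π(0.0422)⁴/32 = 3.11×10^-7 m⁴; J_BC = π(0.0120)⁴/32 = 2.04×10^-9 m⁴.
θ = (T/G)·Σ L_i/J_i = (9.100/16.9×10⁹)·(0.368/3.11×10^-7 + 0.224/2.04×10^-9) = 0.05988 rad.

3.43°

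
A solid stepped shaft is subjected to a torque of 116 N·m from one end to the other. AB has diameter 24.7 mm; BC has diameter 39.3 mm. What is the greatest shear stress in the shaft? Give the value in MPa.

39.2 MPa

Under the same torque, τ_max = 16T/(πd³) is largest where d is smallest — segment AB (d = 24.7 mm).
τ_max = 16·116.0/(π·(0.0247)³) = 3.920×10^7 Pa.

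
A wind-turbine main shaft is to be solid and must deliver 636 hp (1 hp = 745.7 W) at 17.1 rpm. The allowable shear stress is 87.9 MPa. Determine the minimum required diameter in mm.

248 mm

ω = 2π·17.1/60 = 1.791 rad/s, so T = P/ω = 636×745.7 / 1.791 = 264800 N·m.
For a solid shaft τ_max = 16T/(πd³), so d = (16T/(π τ_allow))^(1/3) = (16·264800/(π·8.79×10^7))^(1/3) = 0.2485 m.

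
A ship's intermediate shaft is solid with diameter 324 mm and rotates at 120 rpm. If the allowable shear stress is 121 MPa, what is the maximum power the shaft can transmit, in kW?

J = πd⁴/32 = π(0.324)⁴/32 = 1.082×10^-3 m⁴.
T_max = τ_allow·J/r = 1.21×10^8 × 1.082×10^-3 / 0.162 = 808100 N·m.
ω = 2π·120/60 = 12.57 rad/s, so P_max = T_max·ω = 1.015×10^7 W.

10200 kW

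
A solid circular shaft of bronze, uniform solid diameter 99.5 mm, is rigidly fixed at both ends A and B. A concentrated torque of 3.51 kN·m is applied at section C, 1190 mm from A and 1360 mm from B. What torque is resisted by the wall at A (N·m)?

1870 N·m

With uniform GJ and both ends fixed, compatibility θ_AC = θ_CB gives T_A·a = T_B·b, together with T_A + T_B = T₀.
T_A = T₀·b/(a+b) = 3510·1360/2550 = 1872 N·m; T_B = 1638 N·m.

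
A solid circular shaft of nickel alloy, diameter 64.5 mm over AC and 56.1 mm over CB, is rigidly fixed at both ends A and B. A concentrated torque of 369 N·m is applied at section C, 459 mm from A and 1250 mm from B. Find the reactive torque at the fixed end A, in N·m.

305 N·m

Compatibility: T_A·a/J_AC = T_B·b/J_CB with T_A + T_B = T₀.
J_AC = 1.70×10^-6 m⁴, J_CB = 9.72×10^-7 m⁴, so T_A = T₀·(J_AC/a)/((J_AC/a)+(J_CB/b)) = 304.9 N·m, T_B = 64.08 N·m.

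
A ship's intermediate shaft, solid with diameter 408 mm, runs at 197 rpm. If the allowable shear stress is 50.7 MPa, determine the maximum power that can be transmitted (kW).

J = πd⁴/32 = π(0.408)⁴/32 = 2.720×10^-3 m⁴.
T_max = τ_allow·J/r = 5.07×10^7 × 2.720×10^-3 / 0.204 = 676100 N·m.
ω = 2π·197/60 = 20.63 rad/s, so P_max = T_max·ω = 1.395×10^7 W.

13900 kW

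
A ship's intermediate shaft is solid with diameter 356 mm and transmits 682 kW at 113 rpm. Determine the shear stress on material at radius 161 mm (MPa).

5.88 MPa

ω = 2π·113/60 = 11.83 rad/s, so T = P/ω = 682×10³ / 11.83 = 57630 N·m.
J = πd⁴/32 = π(0.356)⁴/32 = 1.577×10^-3 m⁴.
Shear stress varies linearly with radius: τ = T·r/J = 57630 × 0.161 / 1.577×10^-3 = 5.884×10^6 Pa.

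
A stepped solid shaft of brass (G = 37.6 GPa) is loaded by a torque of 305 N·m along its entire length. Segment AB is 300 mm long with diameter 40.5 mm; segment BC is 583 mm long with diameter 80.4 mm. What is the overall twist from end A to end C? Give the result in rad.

0.0104 rad

J_AB = π(0.0405)⁴/32 = 2.64×10^-7 m⁴; J_BC = π(0.0804)⁴/32 = 4.10×10^-6 m⁴.
θ = (T/G)·Σ L_i/J_i = (305.0/37.6×10⁹)·(0.300/2.64×10^-7 + 0.583/4.10×10^-6) = 0.01037 rad.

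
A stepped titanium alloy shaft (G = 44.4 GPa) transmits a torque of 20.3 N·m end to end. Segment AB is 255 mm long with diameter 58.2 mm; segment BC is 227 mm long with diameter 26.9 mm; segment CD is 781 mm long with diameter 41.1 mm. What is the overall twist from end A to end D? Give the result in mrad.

J_AB = π(0.0582)⁴/32 = 1.13×10^-6 m⁴; J_BC = π(0.0269)⁴/32 = 5.14×10^-8 m⁴; J_CD = π(0.0411)⁴/32 = 2.80×10^-7 m⁴.
θ = (T/G)·Σ L_i/J_i = (20.30/44.4×10⁹)·(0.255/1.13×10^-6 + 0.227/5.14×10^-8 + 0.781/2.80×10^-7) = 3.397×10^-3 rad.

3.40 mrad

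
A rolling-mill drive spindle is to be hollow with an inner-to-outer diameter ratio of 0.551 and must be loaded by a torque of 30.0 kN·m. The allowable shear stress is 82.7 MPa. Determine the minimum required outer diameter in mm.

127 mm

For a hollow shaft with d_i/d_o = 0.551: τ_max = 16T/(π d_o³ (1−k⁴)), so d_o = [16T/(π τ_allow (1−k⁴))]^(1/3) = [16·30000/(π·8.27×10^7·0.9078)]^(1/3) = 0.1267 m.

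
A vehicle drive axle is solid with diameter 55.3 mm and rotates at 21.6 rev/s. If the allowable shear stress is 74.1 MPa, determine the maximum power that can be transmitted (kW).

334 kW

J = πd⁴/32 = π(0.0553)⁴/32 = 9.181×10^-7 m⁴.
T_max = τ_allow·J/r = 7.41×10^7 × 9.181×10^-7 / 0.0276 = 2461 N·m.
ω = 2π·21.6 = 135.7 rad/s, so P_max = T_max·ω = 3.339×10^5 W.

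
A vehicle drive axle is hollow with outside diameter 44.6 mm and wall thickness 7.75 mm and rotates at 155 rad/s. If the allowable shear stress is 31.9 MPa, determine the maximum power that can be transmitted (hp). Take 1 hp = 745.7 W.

J = π(d_o⁴ − d_i⁴)/32 = π(0.0446⁴ − 0.0291⁴)/32 = 3.181×10^-7 m⁴.
T_max = τ_allow·J/r = 3.19×10^7 × 3.181×10^-7 / 0.0223 = 455.0 N·m.
ω = 155 rad/s, so P_max = T_max·ω = 7.052×10^4 W.

94.6 hp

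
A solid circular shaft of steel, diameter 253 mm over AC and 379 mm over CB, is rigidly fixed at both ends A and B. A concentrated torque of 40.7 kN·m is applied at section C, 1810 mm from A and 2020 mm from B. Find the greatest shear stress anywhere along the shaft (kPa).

3120 kPa

Compatibility: T_A·a/J_AC = T_B·b/J_CB with T_A + T_B = T₀.
J_AC = 4.02×10^-4 m⁴, J_CB = 2.03×10^-3 m⁴, so T_A = T₀·(J_AC/a)/((J_AC/a)+(J_CB/b)) = 7383 N·m, T_B = 33320 N·m.
τ in each portion: τ_AC = 2.32×10^6 Pa, τ_CB = 3.12×10^6 Pa; maximum is in CB.
τ_max = T_CB·r/J = 33320·0.190/2.03×10^-3 = 3.117×10^6 Pa.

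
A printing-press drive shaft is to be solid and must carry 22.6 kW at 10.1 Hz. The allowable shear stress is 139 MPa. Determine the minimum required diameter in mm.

23.5 mm

ω = 2π·10.1 = 63.46 rad/s, so T = P/ω = 22.6×10³ / 63.46 = 356.1 N·m.
For a solid shaft τ_max = 16T/(πd³), so d = (16T/(π τ_allow))^(1/3) = (16·356.1/(π·1.39×10^8))^(1/3) = 0.02354 m.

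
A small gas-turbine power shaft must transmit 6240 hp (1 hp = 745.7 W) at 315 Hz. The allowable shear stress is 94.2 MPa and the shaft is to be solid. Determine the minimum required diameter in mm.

50.3 mm

ω = 2π·315 = 1979 rad/s, so T = P/ω = 6240×745.7 / 1979 = 2351 N·m.
For a solid shaft τ_max = 16T/(πd³), so d = (16T/(π τ_allow))^(1/3) = (16·2351/(π·9.42×10^7))^(1/3) = 0.05028 m.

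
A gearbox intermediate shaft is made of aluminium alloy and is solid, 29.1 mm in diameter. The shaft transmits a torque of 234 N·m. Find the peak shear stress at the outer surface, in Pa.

4.84e7 Pa

J = πd⁴/32 = π(0.0291)⁴/32 = 7.040×10^-8 m⁴.
τ_max = T·r/J = 234.0 × 0.0146 / 7.040×10^-8 = 4.836×10^7 Pa.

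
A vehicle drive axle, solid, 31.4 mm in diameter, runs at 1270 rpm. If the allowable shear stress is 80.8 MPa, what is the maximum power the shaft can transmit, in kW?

65.3 kW

J = πd⁴/32 = π(0.0314)⁴/32 = 9.544×10^-8 m⁴.
T_max = τ_allow·J/r = 8.08×10^7 × 9.544×10^-8 / 0.0157 = 491.2 N·m.
ω = 2π·1270/60 = 133.0 rad/s, so P_max = T_max·ω = 6.532×10^4 W.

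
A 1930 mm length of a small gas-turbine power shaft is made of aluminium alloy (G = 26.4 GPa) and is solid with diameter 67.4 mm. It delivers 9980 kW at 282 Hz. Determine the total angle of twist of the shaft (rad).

ω = 2π·282 = 1772 rad/s, so T = P/ω = 9980×10³ / 1772 = 5633 N·m.
J = πd⁴/32 = π(0.0674)⁴/32 = 2.026×10^-6 m⁴.
θ = T·L/(G·J) = 5633 × 1.93 / (26.4×10⁹ × 2.026×10^-6) = 0.2032 rad.

0.203 rad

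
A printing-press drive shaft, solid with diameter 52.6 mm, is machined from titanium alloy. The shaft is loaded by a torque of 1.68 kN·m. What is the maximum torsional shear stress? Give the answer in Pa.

5.88e7 Pa

J = πd⁴/32 = π(0.0526)⁴/32 = 7.515×10^-7 m⁴.
τ_max = T·r/J = 1680 × 0.0263 / 7.515×10^-7 = 5.879×10^7 Pa.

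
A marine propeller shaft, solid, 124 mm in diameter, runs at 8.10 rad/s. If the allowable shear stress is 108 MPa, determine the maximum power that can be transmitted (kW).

327 kW

J = πd⁴/32 = π(0.124)⁴/32 = 2.321×10^-5 m⁴.
T_max = τ_allow·J/r = 1.08×10^8 × 2.321×10^-5 / 0.0620 = 40430 N·m.
ω = 8.10 rad/s, so P_max = T_max·ω = 3.275×10^5 W.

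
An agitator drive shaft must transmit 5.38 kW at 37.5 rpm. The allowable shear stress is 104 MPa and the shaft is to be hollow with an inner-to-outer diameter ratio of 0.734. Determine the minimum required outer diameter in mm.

ω = 2π·37.5/60 = 3.927 rad/s, so T = P/ω = 5.38×10³ / 3.927 = 1370 N·m.
For a hollow shaft with d_i/d_o = 0.734: τ_max = 16T/(π d_o³ (1−k⁴)), so d_o = [16T/(π τ_allow (1−k⁴))]^(1/3) = [16·1370/(π·1.04×10^8·0.7097)]^(1/3) = 0.04555 m.

45.6 mm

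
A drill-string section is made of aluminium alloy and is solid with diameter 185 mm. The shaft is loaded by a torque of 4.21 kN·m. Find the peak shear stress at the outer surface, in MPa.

J = πd⁴/32 = π(0.185)⁴/32 = 1.150×10^-4 m⁴.
τ_max = T·r/J = 4210 × 0.0925 / 1.150×10^-4 = 3.386×10^6 Pa.

3.39 MPa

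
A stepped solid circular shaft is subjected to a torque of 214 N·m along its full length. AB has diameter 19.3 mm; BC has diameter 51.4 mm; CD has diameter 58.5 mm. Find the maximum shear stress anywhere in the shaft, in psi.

Under the same torque, τ_max = 16T/(πd³) is largest where d is smallest — segment AB (d = 19.3 mm).
τ_max = 16·214.0/(π·(0.0193)³) = 1.516×10^8 Pa.

22000 psi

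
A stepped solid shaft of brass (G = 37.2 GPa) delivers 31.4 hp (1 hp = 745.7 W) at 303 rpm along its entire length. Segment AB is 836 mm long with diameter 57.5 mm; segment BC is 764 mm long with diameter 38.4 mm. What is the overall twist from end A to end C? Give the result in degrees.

ω = 2π·303/60 = 31.73 rad/s, so T = P/ω = 31.4×745.7 / 31.73 = 737.9 N·m.
J_AB = π(0.0575)⁴/32 = 1.07×10^-6 m⁴; J_BC = π(0.0384)⁴/32 = 2.13×10^-7 m⁴.
θ = (T/G)·Σ L_i/J_i = (737.9/37.2×10⁹)·(0.836/1.07×10^-6 + 0.764/2.13×10^-7) = 0.08645 rad.

4.95°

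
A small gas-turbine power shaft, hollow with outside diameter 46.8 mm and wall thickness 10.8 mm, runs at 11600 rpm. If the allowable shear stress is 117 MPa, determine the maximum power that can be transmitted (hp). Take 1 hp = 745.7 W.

J = π(d_o⁴ − d_i⁴)/32 = π(0.0468⁴ − 0.0252⁴)/32 = 4.314×10^-7 m⁴.
T_max = τ_allow·J/r = 1.17×10^8 × 4.314×10^-7 / 0.0234 = 2157 N·m.
ω = 2π·11600/60 = 1215 rad/s, so P_max = T_max·ω = 2.620×10^6 W.

3510 hp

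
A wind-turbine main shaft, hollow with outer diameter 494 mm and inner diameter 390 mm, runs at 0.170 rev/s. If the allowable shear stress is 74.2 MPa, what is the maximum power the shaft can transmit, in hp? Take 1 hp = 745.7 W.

J = π(d_o⁴ − d_i⁴)/32 = π(0.494⁴ − 0.390⁴)/32 = 3.575×10^-3 m⁴.
T_max = τ_allow·J/r = 7.42×10^7 × 3.575×10^-3 / 0.247 = 1.074e6 N·m.
ω = 2π·0.170 = 1.068 rad/s, so P_max = T_max·ω = 1.147×10^6 W.

1540 hp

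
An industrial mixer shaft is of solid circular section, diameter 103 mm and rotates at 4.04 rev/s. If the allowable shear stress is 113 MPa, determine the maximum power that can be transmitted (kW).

J = πd⁴/32 = π(0.103)⁴/32 = 1.105×10^-5 m⁴.
T_max = τ_allow·J/r = 1.13×10^8 × 1.105×10^-5 / 0.0515 = 24240 N·m.
ω = 2π·4.04 = 25.38 rad/s, so P_max = T_max·ω = 6.154×10^5 W.

615 kW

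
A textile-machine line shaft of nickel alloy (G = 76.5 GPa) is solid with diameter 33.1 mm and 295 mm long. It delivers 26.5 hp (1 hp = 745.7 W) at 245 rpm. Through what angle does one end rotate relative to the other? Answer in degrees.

ω = 2π·245/60 = 25.66 rad/s, so T = P/ω = 26.5×745.7 / 25.66 = 770.2 N·m.
J = πd⁴/32 = π(0.0331)⁴/32 = 1.178×10^-7 m⁴.
θ = T·L/(G·J) = 770.2 × 0.295 / (76.5×10⁹ × 1.178×10^-7) = 0.02520 rad.

1.44°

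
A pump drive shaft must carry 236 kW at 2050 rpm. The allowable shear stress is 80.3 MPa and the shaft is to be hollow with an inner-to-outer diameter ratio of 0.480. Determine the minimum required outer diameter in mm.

ω = 2π·2050/60 = 214.7 rad/s, so T = P/ω = 236×10³ / 214.7 = 1099 N·m.
For a hollow shaft with d_i/d_o = 0.480: τ_max = 16T/(π d_o³ (1−k⁴)), so d_o = [16T/(π τ_allow (1−k⁴))]^(1/3) = [16·1099/(π·8.03×10^7·0.9469)]^(1/3) = 0.04191 m.

41.9 mm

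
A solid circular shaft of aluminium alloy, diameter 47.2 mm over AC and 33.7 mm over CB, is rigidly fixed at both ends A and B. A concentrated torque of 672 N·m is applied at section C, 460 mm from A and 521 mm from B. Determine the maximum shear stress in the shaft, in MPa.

Compatibility: T_A·a/J_AC = T_B·b/J_CB with T_A + T_B = T₀.
J_AC = 4.87×10^-7 m⁴, J_CB = 1.27×10^-7 m⁴, so T_A = T₀·(J_AC/a)/((J_AC/a)+(J_CB/b)) = 546.6 N·m, T_B = 125.4 N·m.
τ in each portion: τ_AC = 2.65×10^7 Pa, τ_CB = 1.67×10^7 Pa; maximum is in AC.
τ_max = T_AC·r/J = 546.6·0.0236/4.87×10^-7 = 2.647×10^7 Pa.

26.5 MPa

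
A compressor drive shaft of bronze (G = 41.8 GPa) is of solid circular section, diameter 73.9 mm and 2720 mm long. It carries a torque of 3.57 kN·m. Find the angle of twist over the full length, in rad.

J = πd⁴/32 = π(0.0739)⁴/32 = 2.928×10^-6 m⁴.
θ = T·L/(G·J) = 3570 × 2.72 / (41.8×10⁹ × 2.928×10^-6) = 0.07934 rad.

0.0793 rad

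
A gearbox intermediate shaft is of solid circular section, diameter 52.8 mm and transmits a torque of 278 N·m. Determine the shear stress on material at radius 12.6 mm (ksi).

J = πd⁴/32 = π(0.0528)⁴/32 = 7.630×10^-7 m⁴.
Shear stress varies linearly with radius: τ = T·r/J = 278.0 × 0.0126 / 7.630×10^-7 = 4.591×10^6 Pa.

0.666 ksi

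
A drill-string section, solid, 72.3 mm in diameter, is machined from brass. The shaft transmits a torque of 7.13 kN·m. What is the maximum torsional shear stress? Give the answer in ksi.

13.9 ksi

J = πd⁴/32 = π(0.0723)⁴/32 = 2.683×10^-6 m⁴.
τ_max = T·r/J = 7130 × 0.0362 / 2.683×10^-6 = 9.608×10^7 Pa.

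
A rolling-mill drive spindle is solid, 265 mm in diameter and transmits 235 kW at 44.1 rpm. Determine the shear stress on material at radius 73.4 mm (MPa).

ω = 2π·44.1/60 = 4.618 rad/s, so T = P/ω = 235×10³ / 4.618 = 50890 N·m.
J = πd⁴/32 = π(0.265)⁴/32 = 4.842×10^-4 m⁴.
Shear stress varies linearly with radius: τ = T·r/J = 50890 × 0.0734 / 4.842×10^-4 = 7.715×10^6 Pa.

7.71 MPa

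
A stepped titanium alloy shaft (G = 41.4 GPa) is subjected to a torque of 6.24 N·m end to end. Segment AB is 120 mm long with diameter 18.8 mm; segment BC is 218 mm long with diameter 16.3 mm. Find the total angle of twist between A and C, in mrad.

J_AB = π(0.0188)⁴/32 = 1.23×10^-8 m⁴; J_BC = π(0.0163)⁴/32 = 6.93×10^-9 m⁴.
θ = (T/G)·Σ L_i/J_i = (6.240/41.4×10⁹)·(0.120/1.23×10^-8 + 0.218/6.93×10^-9) = 6.216×10^-3 rad.

6.22 mrad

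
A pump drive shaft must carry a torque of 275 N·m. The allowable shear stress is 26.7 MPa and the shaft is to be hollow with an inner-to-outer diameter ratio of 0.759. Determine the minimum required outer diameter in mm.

42.8 mm

For a hollow shaft with d_i/d_o = 0.759: τ_max = 16T/(π d_o³ (1−k⁴)), so d_o = [16T/(π τ_allow (1−k⁴))]^(1/3) = [16·275.0/(π·2.67×10^7·0.6681)]^(1/3) = 0.04282 m.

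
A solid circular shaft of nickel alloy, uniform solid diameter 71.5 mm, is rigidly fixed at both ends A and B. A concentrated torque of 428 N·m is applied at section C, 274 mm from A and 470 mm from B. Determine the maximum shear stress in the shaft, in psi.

With uniform GJ and both ends fixed, compatibility θ_AC = θ_CB gives T_A·a = T_B·b, together with T_A + T_B = T₀.
T_A = T₀·b/(a+b) = 428.0·470/744.0 = 270.4 N·m; T_B = 157.6 N·m.
τ in each portion: τ_AC = 3.77×10^6 Pa, τ_CB = 2.20×10^6 Pa; maximum is in AC.
τ_max = T_AC·r/J = 270.4·0.0357/2.57×10^-6 = 3.767×10^6 Pa.

546 psi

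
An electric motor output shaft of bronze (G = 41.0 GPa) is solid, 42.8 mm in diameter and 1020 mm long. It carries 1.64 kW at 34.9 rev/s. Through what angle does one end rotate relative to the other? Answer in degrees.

ω = 2π·34.9 = 219.3 rad/s, so T = P/ω = 1.64×10³ / 219.3 = 7.479 N·m.
J = πd⁴/32 = π(0.0428)⁴/32 = 3.294×10^-7 m⁴.
θ = T·L/(G·J) = 7.479 × 1.02 / (41.0×10⁹ × 3.294×10^-7) = 5.648×10^-4 rad.

0.0324°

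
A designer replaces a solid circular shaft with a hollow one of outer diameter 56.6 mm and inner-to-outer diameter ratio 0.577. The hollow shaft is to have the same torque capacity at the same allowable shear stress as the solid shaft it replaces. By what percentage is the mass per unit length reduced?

Equal τ_max and T ⇒ the solid shaft needs d_s³ = d_o³(1−k⁴), so d_s = 56.6·(1−0.577⁴)^(1/3) = 54.43 mm.
Area ratio A_h/A_s = d_o²(1−k²)/d_s² = (1−k²)/(1−k⁴)^(2/3) = 0.7214.
Mass saving = 1 − 0.7214 = 27.9 %.

27.9 %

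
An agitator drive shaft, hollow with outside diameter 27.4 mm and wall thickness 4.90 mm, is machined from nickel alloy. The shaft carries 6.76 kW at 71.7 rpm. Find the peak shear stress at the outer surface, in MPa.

ω = 2π·71.7/60 = 7.508 rad/s, so T = P/ω = 6.76×10³ / 7.508 = 900.3 N·m.
J = π(d_o⁴ − d_i⁴)/32 = π(0.0274⁴ − 0.0176⁴)/32 = 4.592×10^-8 m⁴.
τ_max = T·r/J = 900.3 × 0.0137 / 4.592×10^-8 = 2.686×10^8 Pa.

269 MPa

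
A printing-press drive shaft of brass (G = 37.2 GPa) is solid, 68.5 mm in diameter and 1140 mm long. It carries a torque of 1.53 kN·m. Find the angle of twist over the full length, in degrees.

1.24°

J = πd⁴/32 = π(0.0685)⁴/32 = 2.162×10^-6 m⁴.
θ = T·L/(G·J) = 1530 × 1.14 / (37.2×10⁹ × 2.162×10^-6) = 0.02169 rad.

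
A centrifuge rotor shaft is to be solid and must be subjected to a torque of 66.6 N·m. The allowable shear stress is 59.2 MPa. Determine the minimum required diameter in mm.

17.9 mm

For a solid shaft τ_max = 16T/(πd³), so d = (16T/(π τ_allow))^(1/3) = (16·66.60/(π·5.92×10^7))^(1/3) = 0.01789 m.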